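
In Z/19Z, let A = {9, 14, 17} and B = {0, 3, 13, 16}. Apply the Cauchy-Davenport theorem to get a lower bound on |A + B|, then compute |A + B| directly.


Cauchy-Davenport: |A + B| ≥ min(p, |A| + |B| - 1) for A, B nonempty in Z/pZ.
|A| = 3, |B| = 4, p = 19.
CD lower bound = min(19, 3 + 4 - 1) = min(19, 6) = 6.
Compute A + B mod 19 directly:
a = 9: 9+0=9, 9+3=12, 9+13=3, 9+16=6
a = 14: 14+0=14, 14+3=17, 14+13=8, 14+16=11
a = 17: 17+0=17, 17+3=1, 17+13=11, 17+16=14
A + B = {1, 3, 6, 8, 9, 11, 12, 14, 17}, so |A + B| = 9.
Verify: 9 ≥ 6? Yes ✓.

CD lower bound = 6, actual |A + B| = 9.


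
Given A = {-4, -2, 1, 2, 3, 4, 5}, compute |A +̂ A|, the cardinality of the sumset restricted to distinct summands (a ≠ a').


Restricted sumset: A +̂ A = {a + a' : a ∈ A, a' ∈ A, a ≠ a'}.
Equivalently, take A + A and drop any sum 2a that is achievable ONLY as a + a for a ∈ A (i.e. sums representable only with equal summands).
Enumerate pairs (a, a') with a < a' (symmetric, so each unordered pair gives one sum; this covers all a ≠ a'):
  -4 + -2 = -6
  -4 + 1 = -3
  -4 + 2 = -2
  -4 + 3 = -1
  -4 + 4 = 0
  -4 + 5 = 1
  -2 + 1 = -1
  -2 + 2 = 0
  -2 + 3 = 1
  -2 + 4 = 2
  -2 + 5 = 3
  1 + 2 = 3
  1 + 3 = 4
  1 + 4 = 5
  1 + 5 = 6
  2 + 3 = 5
  2 + 4 = 6
  2 + 5 = 7
  3 + 4 = 7
  3 + 5 = 8
  4 + 5 = 9
Collected distinct sums: {-6, -3, -2, -1, 0, 1, 2, 3, 4, 5, 6, 7, 8, 9}
|A +̂ A| = 14
(Reference bound: |A +̂ A| ≥ 2|A| - 3 for |A| ≥ 2, with |A| = 7 giving ≥ 11.)

|A +̂ A| = 14


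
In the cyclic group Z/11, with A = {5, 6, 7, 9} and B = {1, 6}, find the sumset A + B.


Work in Z/11Z: reduce every sum a + b modulo 11.
Enumerate all 8 pairs:
a = 5: 5+1=6, 5+6=0
a = 6: 6+1=7, 6+6=1
a = 7: 7+1=8, 7+6=2
a = 9: 9+1=10, 9+6=4
Distinct residues collected: {0, 1, 2, 4, 6, 7, 8, 10}
|A + B| = 8 (out of 11 total residues).

A + B = {0, 1, 2, 4, 6, 7, 8, 10}


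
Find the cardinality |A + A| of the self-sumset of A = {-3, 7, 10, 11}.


A + A = {a + a' : a, a' ∈ A}; |A| = 4.
General bounds: 2|A| - 1 ≤ |A + A| ≤ |A|(|A|+1)/2, i.e. 7 ≤ |A + A| ≤ 10.
Lower bound 2|A|-1 is attained iff A is an arithmetic progression.
Enumerate sums a + a' for a ≤ a' (symmetric, so this suffices):
a = -3: -3+-3=-6, -3+7=4, -3+10=7, -3+11=8
a = 7: 7+7=14, 7+10=17, 7+11=18
a = 10: 10+10=20, 10+11=21
a = 11: 11+11=22
Distinct sums: {-6, 4, 7, 8, 14, 17, 18, 20, 21, 22}
|A + A| = 10

|A + A| = 10


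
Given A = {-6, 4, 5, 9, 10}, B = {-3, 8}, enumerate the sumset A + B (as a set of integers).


A + B = {a + b : a ∈ A, b ∈ B}.
Enumerate all |A|·|B| = 5·2 = 10 pairs (a, b) and collect distinct sums.
a = -6: -6+-3=-9, -6+8=2
a = 4: 4+-3=1, 4+8=12
a = 5: 5+-3=2, 5+8=13
a = 9: 9+-3=6, 9+8=17
a = 10: 10+-3=7, 10+8=18
Collecting distinct sums: A + B = {-9, 1, 2, 6, 7, 12, 13, 17, 18}
|A + B| = 9

A + B = {-9, 1, 2, 6, 7, 12, 13, 17, 18}


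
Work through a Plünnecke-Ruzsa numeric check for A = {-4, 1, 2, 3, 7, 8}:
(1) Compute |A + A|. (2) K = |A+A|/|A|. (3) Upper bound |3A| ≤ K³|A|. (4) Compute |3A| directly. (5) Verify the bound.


|A| = 6.
Step 1: Compute A + A by enumerating all 36 pairs.
A + A = {-8, -3, -2, -1, 2, 3, 4, 5, 6, 8, 9, 10, 11, 14, 15, 16}, so |A + A| = 16.
Step 2: Doubling constant K = |A + A|/|A| = 16/6 = 16/6 ≈ 2.6667.
Step 3: Plünnecke-Ruzsa gives |3A| ≤ K³·|A| = (2.6667)³ · 6 ≈ 113.7778.
Step 4: Compute 3A = A + A + A directly by enumerating all triples (a,b,c) ∈ A³; |3A| = 30.
Step 5: Check 30 ≤ 113.7778? Yes ✓.

K = 16/6, Plünnecke-Ruzsa bound K³|A| ≈ 113.7778, |3A| = 30, inequality holds.


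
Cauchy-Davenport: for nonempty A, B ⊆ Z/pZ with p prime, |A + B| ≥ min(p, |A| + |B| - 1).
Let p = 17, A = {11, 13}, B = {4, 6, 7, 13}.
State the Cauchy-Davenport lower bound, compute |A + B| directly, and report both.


Cauchy-Davenport: |A + B| ≥ min(p, |A| + |B| - 1) for A, B nonempty in Z/pZ.
|A| = 2, |B| = 4, p = 17.
CD lower bound = min(17, 2 + 4 - 1) = min(17, 5) = 5.
Compute A + B mod 17 directly:
a = 11: 11+4=15, 11+6=0, 11+7=1, 11+13=7
a = 13: 13+4=0, 13+6=2, 13+7=3, 13+13=9
A + B = {0, 1, 2, 3, 7, 9, 15}, so |A + B| = 7.
Verify: 7 ≥ 5? Yes ✓.

CD lower bound = 5, actual |A + B| = 7.


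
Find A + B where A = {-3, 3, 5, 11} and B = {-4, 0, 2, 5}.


A + B = {a + b : a ∈ A, b ∈ B}.
Enumerate all |A|·|B| = 4·4 = 16 pairs (a, b) and collect distinct sums.
a = -3: -3+-4=-7, -3+0=-3, -3+2=-1, -3+5=2
a = 3: 3+-4=-1, 3+0=3, 3+2=5, 3+5=8
a = 5: 5+-4=1, 5+0=5, 5+2=7, 5+5=10
a = 11: 11+-4=7, 11+0=11, 11+2=13, 11+5=16
Collecting distinct sums: A + B = {-7, -3, -1, 1, 2, 3, 5, 7, 8, 10, 11, 13, 16}
|A + B| = 13

A + B = {-7, -3, -1, 1, 2, 3, 5, 7, 8, 10, 11, 13, 16}


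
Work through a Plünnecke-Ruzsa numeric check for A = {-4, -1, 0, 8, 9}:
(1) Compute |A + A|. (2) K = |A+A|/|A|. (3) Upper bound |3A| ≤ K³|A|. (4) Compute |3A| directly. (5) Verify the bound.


|A| = 5.
Step 1: Compute A + A by enumerating all 25 pairs.
A + A = {-8, -5, -4, -2, -1, 0, 4, 5, 7, 8, 9, 16, 17, 18}, so |A + A| = 14.
Step 2: Doubling constant K = |A + A|/|A| = 14/5 = 14/5 ≈ 2.8000.
Step 3: Plünnecke-Ruzsa gives |3A| ≤ K³·|A| = (2.8000)³ · 5 ≈ 109.7600.
Step 4: Compute 3A = A + A + A directly by enumerating all triples (a,b,c) ∈ A³; |3A| = 29.
Step 5: Check 29 ≤ 109.7600? Yes ✓.

K = 14/5, Plünnecke-Ruzsa bound K³|A| ≈ 109.7600, |3A| = 29, inequality holds.


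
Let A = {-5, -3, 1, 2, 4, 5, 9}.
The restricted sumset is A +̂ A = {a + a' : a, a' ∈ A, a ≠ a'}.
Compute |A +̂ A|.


Restricted sumset: A +̂ A = {a + a' : a ∈ A, a' ∈ A, a ≠ a'}.
Equivalently, take A + A and drop any sum 2a that is achievable ONLY as a + a for a ∈ A (i.e. sums representable only with equal summands).
Enumerate pairs (a, a') with a < a' (symmetric, so each unordered pair gives one sum; this covers all a ≠ a'):
  -5 + -3 = -8
  -5 + 1 = -4
  -5 + 2 = -3
  -5 + 4 = -1
  -5 + 5 = 0
  -5 + 9 = 4
  -3 + 1 = -2
  -3 + 2 = -1
  -3 + 4 = 1
  -3 + 5 = 2
  -3 + 9 = 6
  1 + 2 = 3
  1 + 4 = 5
  1 + 5 = 6
  1 + 9 = 10
  2 + 4 = 6
  2 + 5 = 7
  2 + 9 = 11
  4 + 5 = 9
  4 + 9 = 13
  5 + 9 = 14
Collected distinct sums: {-8, -4, -3, -2, -1, 0, 1, 2, 3, 4, 5, 6, 7, 9, 10, 11, 13, 14}
|A +̂ A| = 18
(Reference bound: |A +̂ A| ≥ 2|A| - 3 for |A| ≥ 2, with |A| = 7 giving ≥ 11.)

|A +̂ A| = 18


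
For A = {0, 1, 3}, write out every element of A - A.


A - A = {a - a' : a, a' ∈ A}.
Compute a - a' for each ordered pair (a, a'):
a = 0: 0-0=0, 0-1=-1, 0-3=-3
a = 1: 1-0=1, 1-1=0, 1-3=-2
a = 3: 3-0=3, 3-1=2, 3-3=0
Collecting distinct values (and noting 0 appears from a-a):
A - A = {-3, -2, -1, 0, 1, 2, 3}
|A - A| = 7

A - A = {-3, -2, -1, 0, 1, 2, 3}


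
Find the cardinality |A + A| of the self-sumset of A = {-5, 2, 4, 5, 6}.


A + A = {a + a' : a, a' ∈ A}; |A| = 5.
General bounds: 2|A| - 1 ≤ |A + A| ≤ |A|(|A|+1)/2, i.e. 9 ≤ |A + A| ≤ 15.
Lower bound 2|A|-1 is attained iff A is an arithmetic progression.
Enumerate sums a + a' for a ≤ a' (symmetric, so this suffices):
a = -5: -5+-5=-10, -5+2=-3, -5+4=-1, -5+5=0, -5+6=1
a = 2: 2+2=4, 2+4=6, 2+5=7, 2+6=8
a = 4: 4+4=8, 4+5=9, 4+6=10
a = 5: 5+5=10, 5+6=11
a = 6: 6+6=12
Distinct sums: {-10, -3, -1, 0, 1, 4, 6, 7, 8, 9, 10, 11, 12}
|A + A| = 13

|A + A| = 13


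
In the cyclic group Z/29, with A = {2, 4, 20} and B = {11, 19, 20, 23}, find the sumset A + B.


Work in Z/29Z: reduce every sum a + b modulo 29.
Enumerate all 12 pairs:
a = 2: 2+11=13, 2+19=21, 2+20=22, 2+23=25
a = 4: 4+11=15, 4+19=23, 4+20=24, 4+23=27
a = 20: 20+11=2, 20+19=10, 20+20=11, 20+23=14
Distinct residues collected: {2, 10, 11, 13, 14, 15, 21, 22, 23, 24, 25, 27}
|A + B| = 12 (out of 29 total residues).

A + B = {2, 10, 11, 13, 14, 15, 21, 22, 23, 24, 25, 27}


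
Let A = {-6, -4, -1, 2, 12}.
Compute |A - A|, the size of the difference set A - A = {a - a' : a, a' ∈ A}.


A - A = {a - a' : a, a' ∈ A}; |A| = 5.
Bounds: 2|A|-1 ≤ |A - A| ≤ |A|² - |A| + 1, i.e. 9 ≤ |A - A| ≤ 21.
Note: 0 ∈ A - A always (from a - a). The set is symmetric: if d ∈ A - A then -d ∈ A - A.
Enumerate nonzero differences d = a - a' with a > a' (then include -d):
Positive differences: {2, 3, 5, 6, 8, 10, 13, 16, 18}
Full difference set: {0} ∪ (positive diffs) ∪ (negative diffs).
|A - A| = 1 + 2·9 = 19 (matches direct enumeration: 19).

|A - A| = 19


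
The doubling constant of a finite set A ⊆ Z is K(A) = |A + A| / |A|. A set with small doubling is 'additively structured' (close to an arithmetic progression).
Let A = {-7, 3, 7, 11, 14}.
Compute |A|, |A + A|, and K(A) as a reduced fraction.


|A| = 5.
Compute A + A by enumerating all 25 pairs.
A + A = {-14, -4, 0, 4, 6, 7, 10, 14, 17, 18, 21, 22, 25, 28}, so |A + A| = 14.
K = |A + A| / |A| = 14/5 (already in lowest terms) ≈ 2.8000.
Reference: AP of size 5 gives K = 9/5 ≈ 1.8000; a fully generic set of size 5 gives K ≈ 3.0000.

|A| = 5, |A + A| = 14, K = 14/5.


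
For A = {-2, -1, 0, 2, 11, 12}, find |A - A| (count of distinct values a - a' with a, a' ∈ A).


A - A = {a - a' : a, a' ∈ A}; |A| = 6.
Bounds: 2|A|-1 ≤ |A - A| ≤ |A|² - |A| + 1, i.e. 11 ≤ |A - A| ≤ 31.
Note: 0 ∈ A - A always (from a - a). The set is symmetric: if d ∈ A - A then -d ∈ A - A.
Enumerate nonzero differences d = a - a' with a > a' (then include -d):
Positive differences: {1, 2, 3, 4, 9, 10, 11, 12, 13, 14}
Full difference set: {0} ∪ (positive diffs) ∪ (negative diffs).
|A - A| = 1 + 2·10 = 21 (matches direct enumeration: 21).

|A - A| = 21


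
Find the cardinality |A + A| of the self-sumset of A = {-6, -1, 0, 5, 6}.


A + A = {a + a' : a, a' ∈ A}; |A| = 5.
General bounds: 2|A| - 1 ≤ |A + A| ≤ |A|(|A|+1)/2, i.e. 9 ≤ |A + A| ≤ 15.
Lower bound 2|A|-1 is attained iff A is an arithmetic progression.
Enumerate sums a + a' for a ≤ a' (symmetric, so this suffices):
a = -6: -6+-6=-12, -6+-1=-7, -6+0=-6, -6+5=-1, -6+6=0
a = -1: -1+-1=-2, -1+0=-1, -1+5=4, -1+6=5
a = 0: 0+0=0, 0+5=5, 0+6=6
a = 5: 5+5=10, 5+6=11
a = 6: 6+6=12
Distinct sums: {-12, -7, -6, -2, -1, 0, 4, 5, 6, 10, 11, 12}
|A + A| = 12

|A + A| = 12


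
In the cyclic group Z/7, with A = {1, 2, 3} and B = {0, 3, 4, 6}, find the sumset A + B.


Work in Z/7Z: reduce every sum a + b modulo 7.
Enumerate all 12 pairs:
a = 1: 1+0=1, 1+3=4, 1+4=5, 1+6=0
a = 2: 2+0=2, 2+3=5, 2+4=6, 2+6=1
a = 3: 3+0=3, 3+3=6, 3+4=0, 3+6=2
Distinct residues collected: {0, 1, 2, 3, 4, 5, 6}
|A + B| = 7 (out of 7 total residues).

A + B = {0, 1, 2, 3, 4, 5, 6}


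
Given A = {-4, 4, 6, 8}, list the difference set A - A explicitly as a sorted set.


A - A = {a - a' : a, a' ∈ A}.
Compute a - a' for each ordered pair (a, a'):
a = -4: -4--4=0, -4-4=-8, -4-6=-10, -4-8=-12
a = 4: 4--4=8, 4-4=0, 4-6=-2, 4-8=-4
a = 6: 6--4=10, 6-4=2, 6-6=0, 6-8=-2
a = 8: 8--4=12, 8-4=4, 8-6=2, 8-8=0
Collecting distinct values (and noting 0 appears from a-a):
A - A = {-12, -10, -8, -4, -2, 0, 2, 4, 8, 10, 12}
|A - A| = 11

A - A = {-12, -10, -8, -4, -2, 0, 2, 4, 8, 10, 12}


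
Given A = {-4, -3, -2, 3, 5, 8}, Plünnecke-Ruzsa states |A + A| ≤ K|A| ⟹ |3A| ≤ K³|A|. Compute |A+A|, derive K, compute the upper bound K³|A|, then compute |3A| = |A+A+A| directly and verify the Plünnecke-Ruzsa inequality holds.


|A| = 6.
Step 1: Compute A + A by enumerating all 36 pairs.
A + A = {-8, -7, -6, -5, -4, -1, 0, 1, 2, 3, 4, 5, 6, 8, 10, 11, 13, 16}, so |A + A| = 18.
Step 2: Doubling constant K = |A + A|/|A| = 18/6 = 18/6 ≈ 3.0000.
Step 3: Plünnecke-Ruzsa gives |3A| ≤ K³·|A| = (3.0000)³ · 6 ≈ 162.0000.
Step 4: Compute 3A = A + A + A directly by enumerating all triples (a,b,c) ∈ A³; |3A| = 33.
Step 5: Check 33 ≤ 162.0000? Yes ✓.

K = 18/6, Plünnecke-Ruzsa bound K³|A| ≈ 162.0000, |3A| = 33, inequality holds.


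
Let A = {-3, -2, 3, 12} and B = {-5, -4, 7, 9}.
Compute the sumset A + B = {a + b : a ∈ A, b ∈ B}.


A + B = {a + b : a ∈ A, b ∈ B}.
Enumerate all |A|·|B| = 4·4 = 16 pairs (a, b) and collect distinct sums.
a = -3: -3+-5=-8, -3+-4=-7, -3+7=4, -3+9=6
a = -2: -2+-5=-7, -2+-4=-6, -2+7=5, -2+9=7
a = 3: 3+-5=-2, 3+-4=-1, 3+7=10, 3+9=12
a = 12: 12+-5=7, 12+-4=8, 12+7=19, 12+9=21
Collecting distinct sums: A + B = {-8, -7, -6, -2, -1, 4, 5, 6, 7, 8, 10, 12, 19, 21}
|A + B| = 14

A + B = {-8, -7, -6, -2, -1, 4, 5, 6, 7, 8, 10, 12, 19, 21}


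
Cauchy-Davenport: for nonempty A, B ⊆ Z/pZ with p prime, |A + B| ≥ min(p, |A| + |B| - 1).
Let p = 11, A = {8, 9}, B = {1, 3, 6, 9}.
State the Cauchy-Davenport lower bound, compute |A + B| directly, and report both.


Cauchy-Davenport: |A + B| ≥ min(p, |A| + |B| - 1) for A, B nonempty in Z/pZ.
|A| = 2, |B| = 4, p = 11.
CD lower bound = min(11, 2 + 4 - 1) = min(11, 5) = 5.
Compute A + B mod 11 directly:
a = 8: 8+1=9, 8+3=0, 8+6=3, 8+9=6
a = 9: 9+1=10, 9+3=1, 9+6=4, 9+9=7
A + B = {0, 1, 3, 4, 6, 7, 9, 10}, so |A + B| = 8.
Verify: 8 ≥ 5? Yes ✓.

CD lower bound = 5, actual |A + B| = 8.


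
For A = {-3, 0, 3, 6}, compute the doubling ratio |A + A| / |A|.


|A| = 4.
Compute A + A by enumerating all 16 pairs.
A + A = {-6, -3, 0, 3, 6, 9, 12}, so |A + A| = 7.
K = |A + A| / |A| = 7/4 (already in lowest terms) ≈ 1.7500.
Reference: AP of size 4 gives K = 7/4 ≈ 1.7500; a fully generic set of size 4 gives K ≈ 2.5000.

|A| = 4, |A + A| = 7, K = 7/4.


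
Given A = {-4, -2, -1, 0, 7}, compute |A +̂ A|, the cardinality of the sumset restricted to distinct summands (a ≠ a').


Restricted sumset: A +̂ A = {a + a' : a ∈ A, a' ∈ A, a ≠ a'}.
Equivalently, take A + A and drop any sum 2a that is achievable ONLY as a + a for a ∈ A (i.e. sums representable only with equal summands).
Enumerate pairs (a, a') with a < a' (symmetric, so each unordered pair gives one sum; this covers all a ≠ a'):
  -4 + -2 = -6
  -4 + -1 = -5
  -4 + 0 = -4
  -4 + 7 = 3
  -2 + -1 = -3
  -2 + 0 = -2
  -2 + 7 = 5
  -1 + 0 = -1
  -1 + 7 = 6
  0 + 7 = 7
Collected distinct sums: {-6, -5, -4, -3, -2, -1, 3, 5, 6, 7}
|A +̂ A| = 10
(Reference bound: |A +̂ A| ≥ 2|A| - 3 for |A| ≥ 2, with |A| = 5 giving ≥ 7.)

|A +̂ A| = 10


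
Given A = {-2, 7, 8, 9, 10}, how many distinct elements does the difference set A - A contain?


A - A = {a - a' : a, a' ∈ A}; |A| = 5.
Bounds: 2|A|-1 ≤ |A - A| ≤ |A|² - |A| + 1, i.e. 9 ≤ |A - A| ≤ 21.
Note: 0 ∈ A - A always (from a - a). The set is symmetric: if d ∈ A - A then -d ∈ A - A.
Enumerate nonzero differences d = a - a' with a > a' (then include -d):
Positive differences: {1, 2, 3, 9, 10, 11, 12}
Full difference set: {0} ∪ (positive diffs) ∪ (negative diffs).
|A - A| = 1 + 2·7 = 15 (matches direct enumeration: 15).

|A - A| = 15


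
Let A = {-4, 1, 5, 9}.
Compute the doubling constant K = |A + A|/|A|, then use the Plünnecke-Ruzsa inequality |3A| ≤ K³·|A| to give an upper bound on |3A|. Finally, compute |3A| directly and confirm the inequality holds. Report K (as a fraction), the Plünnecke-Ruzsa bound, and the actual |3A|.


|A| = 4.
Step 1: Compute A + A by enumerating all 16 pairs.
A + A = {-8, -3, 1, 2, 5, 6, 10, 14, 18}, so |A + A| = 9.
Step 2: Doubling constant K = |A + A|/|A| = 9/4 = 9/4 ≈ 2.2500.
Step 3: Plünnecke-Ruzsa gives |3A| ≤ K³·|A| = (2.2500)³ · 4 ≈ 45.5625.
Step 4: Compute 3A = A + A + A directly by enumerating all triples (a,b,c) ∈ A³; |3A| = 16.
Step 5: Check 16 ≤ 45.5625? Yes ✓.

K = 9/4, Plünnecke-Ruzsa bound K³|A| ≈ 45.5625, |3A| = 16, inequality holds.


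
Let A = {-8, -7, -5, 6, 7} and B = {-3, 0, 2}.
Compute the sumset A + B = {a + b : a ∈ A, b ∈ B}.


A + B = {a + b : a ∈ A, b ∈ B}.
Enumerate all |A|·|B| = 5·3 = 15 pairs (a, b) and collect distinct sums.
a = -8: -8+-3=-11, -8+0=-8, -8+2=-6
a = -7: -7+-3=-10, -7+0=-7, -7+2=-5
a = -5: -5+-3=-8, -5+0=-5, -5+2=-3
a = 6: 6+-3=3, 6+0=6, 6+2=8
a = 7: 7+-3=4, 7+0=7, 7+2=9
Collecting distinct sums: A + B = {-11, -10, -8, -7, -6, -5, -3, 3, 4, 6, 7, 8, 9}
|A + B| = 13

A + B = {-11, -10, -8, -7, -6, -5, -3, 3, 4, 6, 7, 8, 9}


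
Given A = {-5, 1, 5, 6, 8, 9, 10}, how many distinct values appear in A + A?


A + A = {a + a' : a, a' ∈ A}; |A| = 7.
General bounds: 2|A| - 1 ≤ |A + A| ≤ |A|(|A|+1)/2, i.e. 13 ≤ |A + A| ≤ 28.
Lower bound 2|A|-1 is attained iff A is an arithmetic progression.
Enumerate sums a + a' for a ≤ a' (symmetric, so this suffices):
a = -5: -5+-5=-10, -5+1=-4, -5+5=0, -5+6=1, -5+8=3, -5+9=4, -5+10=5
a = 1: 1+1=2, 1+5=6, 1+6=7, 1+8=9, 1+9=10, 1+10=11
a = 5: 5+5=10, 5+6=11, 5+8=13, 5+9=14, 5+10=15
a = 6: 6+6=12, 6+8=14, 6+9=15, 6+10=16
a = 8: 8+8=16, 8+9=17, 8+10=18
a = 9: 9+9=18, 9+10=19
a = 10: 10+10=20
Distinct sums: {-10, -4, 0, 1, 2, 3, 4, 5, 6, 7, 9, 10, 11, 12, 13, 14, 15, 16, 17, 18, 19, 20}
|A + A| = 22

|A + A| = 22


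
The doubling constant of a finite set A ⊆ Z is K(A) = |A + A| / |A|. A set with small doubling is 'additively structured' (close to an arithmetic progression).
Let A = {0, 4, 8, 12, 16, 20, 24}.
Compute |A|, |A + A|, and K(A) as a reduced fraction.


|A| = 7.
Compute A + A by enumerating all 49 pairs.
A + A = {0, 4, 8, 12, 16, 20, 24, 28, 32, 36, 40, 44, 48}, so |A + A| = 13.
K = |A + A| / |A| = 13/7 (already in lowest terms) ≈ 1.8571.
Reference: AP of size 7 gives K = 13/7 ≈ 1.8571; a fully generic set of size 7 gives K ≈ 4.0000.

|A| = 7, |A + A| = 13, K = 13/7.


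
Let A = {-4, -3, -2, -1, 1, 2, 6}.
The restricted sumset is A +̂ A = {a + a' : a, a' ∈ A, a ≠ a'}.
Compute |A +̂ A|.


Restricted sumset: A +̂ A = {a + a' : a ∈ A, a' ∈ A, a ≠ a'}.
Equivalently, take A + A and drop any sum 2a that is achievable ONLY as a + a for a ∈ A (i.e. sums representable only with equal summands).
Enumerate pairs (a, a') with a < a' (symmetric, so each unordered pair gives one sum; this covers all a ≠ a'):
  -4 + -3 = -7
  -4 + -2 = -6
  -4 + -1 = -5
  -4 + 1 = -3
  -4 + 2 = -2
  -4 + 6 = 2
  -3 + -2 = -5
  -3 + -1 = -4
  -3 + 1 = -2
  -3 + 2 = -1
  -3 + 6 = 3
  -2 + -1 = -3
  -2 + 1 = -1
  -2 + 2 = 0
  -2 + 6 = 4
  -1 + 1 = 0
  -1 + 2 = 1
  -1 + 6 = 5
  1 + 2 = 3
  1 + 6 = 7
  2 + 6 = 8
Collected distinct sums: {-7, -6, -5, -4, -3, -2, -1, 0, 1, 2, 3, 4, 5, 7, 8}
|A +̂ A| = 15
(Reference bound: |A +̂ A| ≥ 2|A| - 3 for |A| ≥ 2, with |A| = 7 giving ≥ 11.)

|A +̂ A| = 15


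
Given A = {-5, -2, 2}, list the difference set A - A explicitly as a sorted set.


A - A = {a - a' : a, a' ∈ A}.
Compute a - a' for each ordered pair (a, a'):
a = -5: -5--5=0, -5--2=-3, -5-2=-7
a = -2: -2--5=3, -2--2=0, -2-2=-4
a = 2: 2--5=7, 2--2=4, 2-2=0
Collecting distinct values (and noting 0 appears from a-a):
A - A = {-7, -4, -3, 0, 3, 4, 7}
|A - A| = 7

A - A = {-7, -4, -3, 0, 3, 4, 7}


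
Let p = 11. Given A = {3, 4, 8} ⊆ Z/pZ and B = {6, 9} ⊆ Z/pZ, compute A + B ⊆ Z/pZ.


Work in Z/11Z: reduce every sum a + b modulo 11.
Enumerate all 6 pairs:
a = 3: 3+6=9, 3+9=1
a = 4: 4+6=10, 4+9=2
a = 8: 8+6=3, 8+9=6
Distinct residues collected: {1, 2, 3, 6, 9, 10}
|A + B| = 6 (out of 11 total residues).

A + B = {1, 2, 3, 6, 9, 10}


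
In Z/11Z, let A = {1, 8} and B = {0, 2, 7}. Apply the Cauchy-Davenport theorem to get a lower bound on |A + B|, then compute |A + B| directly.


Cauchy-Davenport: |A + B| ≥ min(p, |A| + |B| - 1) for A, B nonempty in Z/pZ.
|A| = 2, |B| = 3, p = 11.
CD lower bound = min(11, 2 + 3 - 1) = min(11, 4) = 4.
Compute A + B mod 11 directly:
a = 1: 1+0=1, 1+2=3, 1+7=8
a = 8: 8+0=8, 8+2=10, 8+7=4
A + B = {1, 3, 4, 8, 10}, so |A + B| = 5.
Verify: 5 ≥ 4? Yes ✓.

CD lower bound = 4, actual |A + B| = 5.


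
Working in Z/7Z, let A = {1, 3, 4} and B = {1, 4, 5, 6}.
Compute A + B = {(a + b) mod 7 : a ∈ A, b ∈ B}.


Work in Z/7Z: reduce every sum a + b modulo 7.
Enumerate all 12 pairs:
a = 1: 1+1=2, 1+4=5, 1+5=6, 1+6=0
a = 3: 3+1=4, 3+4=0, 3+5=1, 3+6=2
a = 4: 4+1=5, 4+4=1, 4+5=2, 4+6=3
Distinct residues collected: {0, 1, 2, 3, 4, 5, 6}
|A + B| = 7 (out of 7 total residues).

A + B = {0, 1, 2, 3, 4, 5, 6}


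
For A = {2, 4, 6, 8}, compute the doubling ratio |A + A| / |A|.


|A| = 4.
Compute A + A by enumerating all 16 pairs.
A + A = {4, 6, 8, 10, 12, 14, 16}, so |A + A| = 7.
K = |A + A| / |A| = 7/4 (already in lowest terms) ≈ 1.7500.
Reference: AP of size 4 gives K = 7/4 ≈ 1.7500; a fully generic set of size 4 gives K ≈ 2.5000.

|A| = 4, |A + A| = 7, K = 7/4.


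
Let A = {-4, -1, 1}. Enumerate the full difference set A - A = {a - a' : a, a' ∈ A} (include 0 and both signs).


A - A = {a - a' : a, a' ∈ A}.
Compute a - a' for each ordered pair (a, a'):
a = -4: -4--4=0, -4--1=-3, -4-1=-5
a = -1: -1--4=3, -1--1=0, -1-1=-2
a = 1: 1--4=5, 1--1=2, 1-1=0
Collecting distinct values (and noting 0 appears from a-a):
A - A = {-5, -3, -2, 0, 2, 3, 5}
|A - A| = 7

A - A = {-5, -3, -2, 0, 2, 3, 5}


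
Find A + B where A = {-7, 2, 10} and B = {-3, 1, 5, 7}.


A + B = {a + b : a ∈ A, b ∈ B}.
Enumerate all |A|·|B| = 3·4 = 12 pairs (a, b) and collect distinct sums.
a = -7: -7+-3=-10, -7+1=-6, -7+5=-2, -7+7=0
a = 2: 2+-3=-1, 2+1=3, 2+5=7, 2+7=9
a = 10: 10+-3=7, 10+1=11, 10+5=15, 10+7=17
Collecting distinct sums: A + B = {-10, -6, -2, -1, 0, 3, 7, 9, 11, 15, 17}
|A + B| = 11

A + B = {-10, -6, -2, -1, 0, 3, 7, 9, 11, 15, 17}


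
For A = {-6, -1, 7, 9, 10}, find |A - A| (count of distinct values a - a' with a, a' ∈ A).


A - A = {a - a' : a, a' ∈ A}; |A| = 5.
Bounds: 2|A|-1 ≤ |A - A| ≤ |A|² - |A| + 1, i.e. 9 ≤ |A - A| ≤ 21.
Note: 0 ∈ A - A always (from a - a). The set is symmetric: if d ∈ A - A then -d ∈ A - A.
Enumerate nonzero differences d = a - a' with a > a' (then include -d):
Positive differences: {1, 2, 3, 5, 8, 10, 11, 13, 15, 16}
Full difference set: {0} ∪ (positive diffs) ∪ (negative diffs).
|A - A| = 1 + 2·10 = 21 (matches direct enumeration: 21).

|A - A| = 21


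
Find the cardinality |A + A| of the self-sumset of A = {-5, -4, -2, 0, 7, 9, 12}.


A + A = {a + a' : a, a' ∈ A}; |A| = 7.
General bounds: 2|A| - 1 ≤ |A + A| ≤ |A|(|A|+1)/2, i.e. 13 ≤ |A + A| ≤ 28.
Lower bound 2|A|-1 is attained iff A is an arithmetic progression.
Enumerate sums a + a' for a ≤ a' (symmetric, so this suffices):
a = -5: -5+-5=-10, -5+-4=-9, -5+-2=-7, -5+0=-5, -5+7=2, -5+9=4, -5+12=7
a = -4: -4+-4=-8, -4+-2=-6, -4+0=-4, -4+7=3, -4+9=5, -4+12=8
a = -2: -2+-2=-4, -2+0=-2, -2+7=5, -2+9=7, -2+12=10
a = 0: 0+0=0, 0+7=7, 0+9=9, 0+12=12
a = 7: 7+7=14, 7+9=16, 7+12=19
a = 9: 9+9=18, 9+12=21
a = 12: 12+12=24
Distinct sums: {-10, -9, -8, -7, -6, -5, -4, -2, 0, 2, 3, 4, 5, 7, 8, 9, 10, 12, 14, 16, 18, 19, 21, 24}
|A + A| = 24

|A + A| = 24


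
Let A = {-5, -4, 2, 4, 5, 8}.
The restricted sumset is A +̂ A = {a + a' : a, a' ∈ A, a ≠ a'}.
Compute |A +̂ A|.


Restricted sumset: A +̂ A = {a + a' : a ∈ A, a' ∈ A, a ≠ a'}.
Equivalently, take A + A and drop any sum 2a that is achievable ONLY as a + a for a ∈ A (i.e. sums representable only with equal summands).
Enumerate pairs (a, a') with a < a' (symmetric, so each unordered pair gives one sum; this covers all a ≠ a'):
  -5 + -4 = -9
  -5 + 2 = -3
  -5 + 4 = -1
  -5 + 5 = 0
  -5 + 8 = 3
  -4 + 2 = -2
  -4 + 4 = 0
  -4 + 5 = 1
  -4 + 8 = 4
  2 + 4 = 6
  2 + 5 = 7
  2 + 8 = 10
  4 + 5 = 9
  4 + 8 = 12
  5 + 8 = 13
Collected distinct sums: {-9, -3, -2, -1, 0, 1, 3, 4, 6, 7, 9, 10, 12, 13}
|A +̂ A| = 14
(Reference bound: |A +̂ A| ≥ 2|A| - 3 for |A| ≥ 2, with |A| = 6 giving ≥ 9.)

|A +̂ A| = 14


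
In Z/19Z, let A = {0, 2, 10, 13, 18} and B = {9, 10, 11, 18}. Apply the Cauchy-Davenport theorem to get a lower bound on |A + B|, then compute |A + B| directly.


Cauchy-Davenport: |A + B| ≥ min(p, |A| + |B| - 1) for A, B nonempty in Z/pZ.
|A| = 5, |B| = 4, p = 19.
CD lower bound = min(19, 5 + 4 - 1) = min(19, 8) = 8.
Compute A + B mod 19 directly:
a = 0: 0+9=9, 0+10=10, 0+11=11, 0+18=18
a = 2: 2+9=11, 2+10=12, 2+11=13, 2+18=1
a = 10: 10+9=0, 10+10=1, 10+11=2, 10+18=9
a = 13: 13+9=3, 13+10=4, 13+11=5, 13+18=12
a = 18: 18+9=8, 18+10=9, 18+11=10, 18+18=17
A + B = {0, 1, 2, 3, 4, 5, 8, 9, 10, 11, 12, 13, 17, 18}, so |A + B| = 14.
Verify: 14 ≥ 8? Yes ✓.

CD lower bound = 8, actual |A + B| = 14.


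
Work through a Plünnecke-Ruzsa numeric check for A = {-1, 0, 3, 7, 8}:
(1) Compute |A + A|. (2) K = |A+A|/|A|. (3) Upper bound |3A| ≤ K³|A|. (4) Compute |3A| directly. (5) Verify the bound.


|A| = 5.
Step 1: Compute A + A by enumerating all 25 pairs.
A + A = {-2, -1, 0, 2, 3, 6, 7, 8, 10, 11, 14, 15, 16}, so |A + A| = 13.
Step 2: Doubling constant K = |A + A|/|A| = 13/5 = 13/5 ≈ 2.6000.
Step 3: Plünnecke-Ruzsa gives |3A| ≤ K³·|A| = (2.6000)³ · 5 ≈ 87.8800.
Step 4: Compute 3A = A + A + A directly by enumerating all triples (a,b,c) ∈ A³; |3A| = 25.
Step 5: Check 25 ≤ 87.8800? Yes ✓.

K = 13/5, Plünnecke-Ruzsa bound K³|A| ≈ 87.8800, |3A| = 25, inequality holds.


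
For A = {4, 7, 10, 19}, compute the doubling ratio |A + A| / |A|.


|A| = 4.
Compute A + A by enumerating all 16 pairs.
A + A = {8, 11, 14, 17, 20, 23, 26, 29, 38}, so |A + A| = 9.
K = |A + A| / |A| = 9/4 (already in lowest terms) ≈ 2.2500.
Reference: AP of size 4 gives K = 7/4 ≈ 1.7500; a fully generic set of size 4 gives K ≈ 2.5000.

|A| = 4, |A + A| = 9, K = 9/4.


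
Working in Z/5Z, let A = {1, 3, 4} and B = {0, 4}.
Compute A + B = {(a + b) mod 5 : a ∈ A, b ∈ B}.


Work in Z/5Z: reduce every sum a + b modulo 5.
Enumerate all 6 pairs:
a = 1: 1+0=1, 1+4=0
a = 3: 3+0=3, 3+4=2
a = 4: 4+0=4, 4+4=3
Distinct residues collected: {0, 1, 2, 3, 4}
|A + B| = 5 (out of 5 total residues).

A + B = {0, 1, 2, 3, 4}


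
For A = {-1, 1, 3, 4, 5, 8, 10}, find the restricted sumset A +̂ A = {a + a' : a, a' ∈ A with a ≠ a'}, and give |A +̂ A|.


Restricted sumset: A +̂ A = {a + a' : a ∈ A, a' ∈ A, a ≠ a'}.
Equivalently, take A + A and drop any sum 2a that is achievable ONLY as a + a for a ∈ A (i.e. sums representable only with equal summands).
Enumerate pairs (a, a') with a < a' (symmetric, so each unordered pair gives one sum; this covers all a ≠ a'):
  -1 + 1 = 0
  -1 + 3 = 2
  -1 + 4 = 3
  -1 + 5 = 4
  -1 + 8 = 7
  -1 + 10 = 9
  1 + 3 = 4
  1 + 4 = 5
  1 + 5 = 6
  1 + 8 = 9
  1 + 10 = 11
  3 + 4 = 7
  3 + 5 = 8
  3 + 8 = 11
  3 + 10 = 13
  4 + 5 = 9
  4 + 8 = 12
  4 + 10 = 14
  5 + 8 = 13
  5 + 10 = 15
  8 + 10 = 18
Collected distinct sums: {0, 2, 3, 4, 5, 6, 7, 8, 9, 11, 12, 13, 14, 15, 18}
|A +̂ A| = 15
(Reference bound: |A +̂ A| ≥ 2|A| - 3 for |A| ≥ 2, with |A| = 7 giving ≥ 11.)

|A +̂ A| = 15


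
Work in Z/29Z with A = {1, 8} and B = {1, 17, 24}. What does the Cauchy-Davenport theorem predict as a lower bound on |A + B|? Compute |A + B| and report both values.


Cauchy-Davenport: |A + B| ≥ min(p, |A| + |B| - 1) for A, B nonempty in Z/pZ.
|A| = 2, |B| = 3, p = 29.
CD lower bound = min(29, 2 + 3 - 1) = min(29, 4) = 4.
Compute A + B mod 29 directly:
a = 1: 1+1=2, 1+17=18, 1+24=25
a = 8: 8+1=9, 8+17=25, 8+24=3
A + B = {2, 3, 9, 18, 25}, so |A + B| = 5.
Verify: 5 ≥ 4? Yes ✓.

CD lower bound = 4, actual |A + B| = 5.


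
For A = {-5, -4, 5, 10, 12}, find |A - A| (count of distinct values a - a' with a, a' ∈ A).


A - A = {a - a' : a, a' ∈ A}; |A| = 5.
Bounds: 2|A|-1 ≤ |A - A| ≤ |A|² - |A| + 1, i.e. 9 ≤ |A - A| ≤ 21.
Note: 0 ∈ A - A always (from a - a). The set is symmetric: if d ∈ A - A then -d ∈ A - A.
Enumerate nonzero differences d = a - a' with a > a' (then include -d):
Positive differences: {1, 2, 5, 7, 9, 10, 14, 15, 16, 17}
Full difference set: {0} ∪ (positive diffs) ∪ (negative diffs).
|A - A| = 1 + 2·10 = 21 (matches direct enumeration: 21).

|A - A| = 21


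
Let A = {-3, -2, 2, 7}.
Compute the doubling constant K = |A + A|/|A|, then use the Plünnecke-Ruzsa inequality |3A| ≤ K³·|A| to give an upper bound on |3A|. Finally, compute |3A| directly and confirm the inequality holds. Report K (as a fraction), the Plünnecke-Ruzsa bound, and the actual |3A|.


|A| = 4.
Step 1: Compute A + A by enumerating all 16 pairs.
A + A = {-6, -5, -4, -1, 0, 4, 5, 9, 14}, so |A + A| = 9.
Step 2: Doubling constant K = |A + A|/|A| = 9/4 = 9/4 ≈ 2.2500.
Step 3: Plünnecke-Ruzsa gives |3A| ≤ K³·|A| = (2.2500)³ · 4 ≈ 45.5625.
Step 4: Compute 3A = A + A + A directly by enumerating all triples (a,b,c) ∈ A³; |3A| = 16.
Step 5: Check 16 ≤ 45.5625? Yes ✓.

K = 9/4, Plünnecke-Ruzsa bound K³|A| ≈ 45.5625, |3A| = 16, inequality holds.


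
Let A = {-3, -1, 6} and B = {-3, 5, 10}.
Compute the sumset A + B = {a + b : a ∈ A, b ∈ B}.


A + B = {a + b : a ∈ A, b ∈ B}.
Enumerate all |A|·|B| = 3·3 = 9 pairs (a, b) and collect distinct sums.
a = -3: -3+-3=-6, -3+5=2, -3+10=7
a = -1: -1+-3=-4, -1+5=4, -1+10=9
a = 6: 6+-3=3, 6+5=11, 6+10=16
Collecting distinct sums: A + B = {-6, -4, 2, 3, 4, 7, 9, 11, 16}
|A + B| = 9

A + B = {-6, -4, 2, 3, 4, 7, 9, 11, 16}


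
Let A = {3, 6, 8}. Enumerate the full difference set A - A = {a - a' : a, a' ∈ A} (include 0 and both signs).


A - A = {a - a' : a, a' ∈ A}.
Compute a - a' for each ordered pair (a, a'):
a = 3: 3-3=0, 3-6=-3, 3-8=-5
a = 6: 6-3=3, 6-6=0, 6-8=-2
a = 8: 8-3=5, 8-6=2, 8-8=0
Collecting distinct values (and noting 0 appears from a-a):
A - A = {-5, -3, -2, 0, 2, 3, 5}
|A - A| = 7

A - A = {-5, -3, -2, 0, 2, 3, 5}


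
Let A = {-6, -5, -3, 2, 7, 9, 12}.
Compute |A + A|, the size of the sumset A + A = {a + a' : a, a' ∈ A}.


A + A = {a + a' : a, a' ∈ A}; |A| = 7.
General bounds: 2|A| - 1 ≤ |A + A| ≤ |A|(|A|+1)/2, i.e. 13 ≤ |A + A| ≤ 28.
Lower bound 2|A|-1 is attained iff A is an arithmetic progression.
Enumerate sums a + a' for a ≤ a' (symmetric, so this suffices):
a = -6: -6+-6=-12, -6+-5=-11, -6+-3=-9, -6+2=-4, -6+7=1, -6+9=3, -6+12=6
a = -5: -5+-5=-10, -5+-3=-8, -5+2=-3, -5+7=2, -5+9=4, -5+12=7
a = -3: -3+-3=-6, -3+2=-1, -3+7=4, -3+9=6, -3+12=9
a = 2: 2+2=4, 2+7=9, 2+9=11, 2+12=14
a = 7: 7+7=14, 7+9=16, 7+12=19
a = 9: 9+9=18, 9+12=21
a = 12: 12+12=24
Distinct sums: {-12, -11, -10, -9, -8, -6, -4, -3, -1, 1, 2, 3, 4, 6, 7, 9, 11, 14, 16, 18, 19, 21, 24}
|A + A| = 23

|A + A| = 23


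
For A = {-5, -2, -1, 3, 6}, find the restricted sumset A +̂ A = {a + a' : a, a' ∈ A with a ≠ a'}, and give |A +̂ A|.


Restricted sumset: A +̂ A = {a + a' : a ∈ A, a' ∈ A, a ≠ a'}.
Equivalently, take A + A and drop any sum 2a that is achievable ONLY as a + a for a ∈ A (i.e. sums representable only with equal summands).
Enumerate pairs (a, a') with a < a' (symmetric, so each unordered pair gives one sum; this covers all a ≠ a'):
  -5 + -2 = -7
  -5 + -1 = -6
  -5 + 3 = -2
  -5 + 6 = 1
  -2 + -1 = -3
  -2 + 3 = 1
  -2 + 6 = 4
  -1 + 3 = 2
  -1 + 6 = 5
  3 + 6 = 9
Collected distinct sums: {-7, -6, -3, -2, 1, 2, 4, 5, 9}
|A +̂ A| = 9
(Reference bound: |A +̂ A| ≥ 2|A| - 3 for |A| ≥ 2, with |A| = 5 giving ≥ 7.)

|A +̂ A| = 9


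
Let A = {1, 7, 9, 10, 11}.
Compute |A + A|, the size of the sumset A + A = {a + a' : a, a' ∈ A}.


A + A = {a + a' : a, a' ∈ A}; |A| = 5.
General bounds: 2|A| - 1 ≤ |A + A| ≤ |A|(|A|+1)/2, i.e. 9 ≤ |A + A| ≤ 15.
Lower bound 2|A|-1 is attained iff A is an arithmetic progression.
Enumerate sums a + a' for a ≤ a' (symmetric, so this suffices):
a = 1: 1+1=2, 1+7=8, 1+9=10, 1+10=11, 1+11=12
a = 7: 7+7=14, 7+9=16, 7+10=17, 7+11=18
a = 9: 9+9=18, 9+10=19, 9+11=20
a = 10: 10+10=20, 10+11=21
a = 11: 11+11=22
Distinct sums: {2, 8, 10, 11, 12, 14, 16, 17, 18, 19, 20, 21, 22}
|A + A| = 13

|A + A| = 13


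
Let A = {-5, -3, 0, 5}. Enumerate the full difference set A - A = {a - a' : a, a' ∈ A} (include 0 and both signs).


A - A = {a - a' : a, a' ∈ A}.
Compute a - a' for each ordered pair (a, a'):
a = -5: -5--5=0, -5--3=-2, -5-0=-5, -5-5=-10
a = -3: -3--5=2, -3--3=0, -3-0=-3, -3-5=-8
a = 0: 0--5=5, 0--3=3, 0-0=0, 0-5=-5
a = 5: 5--5=10, 5--3=8, 5-0=5, 5-5=0
Collecting distinct values (and noting 0 appears from a-a):
A - A = {-10, -8, -5, -3, -2, 0, 2, 3, 5, 8, 10}
|A - A| = 11

A - A = {-10, -8, -5, -3, -2, 0, 2, 3, 5, 8, 10}


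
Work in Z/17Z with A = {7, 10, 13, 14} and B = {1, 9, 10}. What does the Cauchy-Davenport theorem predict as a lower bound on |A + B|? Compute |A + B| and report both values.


Cauchy-Davenport: |A + B| ≥ min(p, |A| + |B| - 1) for A, B nonempty in Z/pZ.
|A| = 4, |B| = 3, p = 17.
CD lower bound = min(17, 4 + 3 - 1) = min(17, 6) = 6.
Compute A + B mod 17 directly:
a = 7: 7+1=8, 7+9=16, 7+10=0
a = 10: 10+1=11, 10+9=2, 10+10=3
a = 13: 13+1=14, 13+9=5, 13+10=6
a = 14: 14+1=15, 14+9=6, 14+10=7
A + B = {0, 2, 3, 5, 6, 7, 8, 11, 14, 15, 16}, so |A + B| = 11.
Verify: 11 ≥ 6? Yes ✓.

CD lower bound = 6, actual |A + B| = 11.


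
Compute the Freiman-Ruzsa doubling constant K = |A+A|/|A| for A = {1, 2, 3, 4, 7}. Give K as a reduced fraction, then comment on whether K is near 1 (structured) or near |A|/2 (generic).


|A| = 5.
Compute A + A by enumerating all 25 pairs.
A + A = {2, 3, 4, 5, 6, 7, 8, 9, 10, 11, 14}, so |A + A| = 11.
K = |A + A| / |A| = 11/5 (already in lowest terms) ≈ 2.2000.
Reference: AP of size 5 gives K = 9/5 ≈ 1.8000; a fully generic set of size 5 gives K ≈ 3.0000.

|A| = 5, |A + A| = 11, K = 11/5.


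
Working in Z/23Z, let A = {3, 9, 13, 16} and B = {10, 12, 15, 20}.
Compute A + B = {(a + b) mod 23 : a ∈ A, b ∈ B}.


Work in Z/23Z: reduce every sum a + b modulo 23.
Enumerate all 16 pairs:
a = 3: 3+10=13, 3+12=15, 3+15=18, 3+20=0
a = 9: 9+10=19, 9+12=21, 9+15=1, 9+20=6
a = 13: 13+10=0, 13+12=2, 13+15=5, 13+20=10
a = 16: 16+10=3, 16+12=5, 16+15=8, 16+20=13
Distinct residues collected: {0, 1, 2, 3, 5, 6, 8, 10, 13, 15, 18, 19, 21}
|A + B| = 13 (out of 23 total residues).

A + B = {0, 1, 2, 3, 5, 6, 8, 10, 13, 15, 18, 19, 21}


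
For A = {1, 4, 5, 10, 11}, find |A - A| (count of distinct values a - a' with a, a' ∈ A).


A - A = {a - a' : a, a' ∈ A}; |A| = 5.
Bounds: 2|A|-1 ≤ |A - A| ≤ |A|² - |A| + 1, i.e. 9 ≤ |A - A| ≤ 21.
Note: 0 ∈ A - A always (from a - a). The set is symmetric: if d ∈ A - A then -d ∈ A - A.
Enumerate nonzero differences d = a - a' with a > a' (then include -d):
Positive differences: {1, 3, 4, 5, 6, 7, 9, 10}
Full difference set: {0} ∪ (positive diffs) ∪ (negative diffs).
|A - A| = 1 + 2·8 = 17 (matches direct enumeration: 17).

|A - A| = 17


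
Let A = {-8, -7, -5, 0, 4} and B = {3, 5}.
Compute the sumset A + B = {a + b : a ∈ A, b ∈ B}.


A + B = {a + b : a ∈ A, b ∈ B}.
Enumerate all |A|·|B| = 5·2 = 10 pairs (a, b) and collect distinct sums.
a = -8: -8+3=-5, -8+5=-3
a = -7: -7+3=-4, -7+5=-2
a = -5: -5+3=-2, -5+5=0
a = 0: 0+3=3, 0+5=5
a = 4: 4+3=7, 4+5=9
Collecting distinct sums: A + B = {-5, -4, -3, -2, 0, 3, 5, 7, 9}
|A + B| = 9

A + B = {-5, -4, -3, -2, 0, 3, 5, 7, 9}


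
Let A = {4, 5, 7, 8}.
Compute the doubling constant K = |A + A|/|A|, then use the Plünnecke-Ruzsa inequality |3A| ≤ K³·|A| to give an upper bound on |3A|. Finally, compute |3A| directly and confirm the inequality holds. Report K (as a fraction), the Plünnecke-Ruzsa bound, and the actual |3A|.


|A| = 4.
Step 1: Compute A + A by enumerating all 16 pairs.
A + A = {8, 9, 10, 11, 12, 13, 14, 15, 16}, so |A + A| = 9.
Step 2: Doubling constant K = |A + A|/|A| = 9/4 = 9/4 ≈ 2.2500.
Step 3: Plünnecke-Ruzsa gives |3A| ≤ K³·|A| = (2.2500)³ · 4 ≈ 45.5625.
Step 4: Compute 3A = A + A + A directly by enumerating all triples (a,b,c) ∈ A³; |3A| = 13.
Step 5: Check 13 ≤ 45.5625? Yes ✓.

K = 9/4, Plünnecke-Ruzsa bound K³|A| ≈ 45.5625, |3A| = 13, inequality holds.


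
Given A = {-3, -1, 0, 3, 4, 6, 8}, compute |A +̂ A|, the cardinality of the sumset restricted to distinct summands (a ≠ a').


Restricted sumset: A +̂ A = {a + a' : a ∈ A, a' ∈ A, a ≠ a'}.
Equivalently, take A + A and drop any sum 2a that is achievable ONLY as a + a for a ∈ A (i.e. sums representable only with equal summands).
Enumerate pairs (a, a') with a < a' (symmetric, so each unordered pair gives one sum; this covers all a ≠ a'):
  -3 + -1 = -4
  -3 + 0 = -3
  -3 + 3 = 0
  -3 + 4 = 1
  -3 + 6 = 3
  -3 + 8 = 5
  -1 + 0 = -1
  -1 + 3 = 2
  -1 + 4 = 3
  -1 + 6 = 5
  -1 + 8 = 7
  0 + 3 = 3
  0 + 4 = 4
  0 + 6 = 6
  0 + 8 = 8
  3 + 4 = 7
  3 + 6 = 9
  3 + 8 = 11
  4 + 6 = 10
  4 + 8 = 12
  6 + 8 = 14
Collected distinct sums: {-4, -3, -1, 0, 1, 2, 3, 4, 5, 6, 7, 8, 9, 10, 11, 12, 14}
|A +̂ A| = 17
(Reference bound: |A +̂ A| ≥ 2|A| - 3 for |A| ≥ 2, with |A| = 7 giving ≥ 11.)

|A +̂ A| = 17


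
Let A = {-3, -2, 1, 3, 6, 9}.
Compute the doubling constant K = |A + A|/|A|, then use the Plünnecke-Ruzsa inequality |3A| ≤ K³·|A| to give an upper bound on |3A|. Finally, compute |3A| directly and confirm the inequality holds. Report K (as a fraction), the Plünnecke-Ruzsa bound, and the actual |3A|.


|A| = 6.
Step 1: Compute A + A by enumerating all 36 pairs.
A + A = {-6, -5, -4, -2, -1, 0, 1, 2, 3, 4, 6, 7, 9, 10, 12, 15, 18}, so |A + A| = 17.
Step 2: Doubling constant K = |A + A|/|A| = 17/6 = 17/6 ≈ 2.8333.
Step 3: Plünnecke-Ruzsa gives |3A| ≤ K³·|A| = (2.8333)³ · 6 ≈ 136.4722.
Step 4: Compute 3A = A + A + A directly by enumerating all triples (a,b,c) ∈ A³; |3A| = 30.
Step 5: Check 30 ≤ 136.4722? Yes ✓.

K = 17/6, Plünnecke-Ruzsa bound K³|A| ≈ 136.4722, |3A| = 30, inequality holds.


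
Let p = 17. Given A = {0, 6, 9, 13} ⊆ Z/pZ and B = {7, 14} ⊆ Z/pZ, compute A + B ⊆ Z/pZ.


Work in Z/17Z: reduce every sum a + b modulo 17.
Enumerate all 8 pairs:
a = 0: 0+7=7, 0+14=14
a = 6: 6+7=13, 6+14=3
a = 9: 9+7=16, 9+14=6
a = 13: 13+7=3, 13+14=10
Distinct residues collected: {3, 6, 7, 10, 13, 14, 16}
|A + B| = 7 (out of 17 total residues).

A + B = {3, 6, 7, 10, 13, 14, 16}


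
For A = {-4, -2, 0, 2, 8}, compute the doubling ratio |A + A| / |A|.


|A| = 5.
Compute A + A by enumerating all 25 pairs.
A + A = {-8, -6, -4, -2, 0, 2, 4, 6, 8, 10, 16}, so |A + A| = 11.
K = |A + A| / |A| = 11/5 (already in lowest terms) ≈ 2.2000.
Reference: AP of size 5 gives K = 9/5 ≈ 1.8000; a fully generic set of size 5 gives K ≈ 3.0000.

|A| = 5, |A + A| = 11, K = 11/5.


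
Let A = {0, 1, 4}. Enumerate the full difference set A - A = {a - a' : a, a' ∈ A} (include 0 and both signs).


A - A = {a - a' : a, a' ∈ A}.
Compute a - a' for each ordered pair (a, a'):
a = 0: 0-0=0, 0-1=-1, 0-4=-4
a = 1: 1-0=1, 1-1=0, 1-4=-3
a = 4: 4-0=4, 4-1=3, 4-4=0
Collecting distinct values (and noting 0 appears from a-a):
A - A = {-4, -3, -1, 0, 1, 3, 4}
|A - A| = 7

A - A = {-4, -3, -1, 0, 1, 3, 4}


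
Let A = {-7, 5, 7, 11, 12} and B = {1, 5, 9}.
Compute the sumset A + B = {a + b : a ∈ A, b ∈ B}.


A + B = {a + b : a ∈ A, b ∈ B}.
Enumerate all |A|·|B| = 5·3 = 15 pairs (a, b) and collect distinct sums.
a = -7: -7+1=-6, -7+5=-2, -7+9=2
a = 5: 5+1=6, 5+5=10, 5+9=14
a = 7: 7+1=8, 7+5=12, 7+9=16
a = 11: 11+1=12, 11+5=16, 11+9=20
a = 12: 12+1=13, 12+5=17, 12+9=21
Collecting distinct sums: A + B = {-6, -2, 2, 6, 8, 10, 12, 13, 14, 16, 17, 20, 21}
|A + B| = 13

A + B = {-6, -2, 2, 6, 8, 10, 12, 13, 14, 16, 17, 20, 21}


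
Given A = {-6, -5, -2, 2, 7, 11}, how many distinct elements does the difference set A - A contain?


A - A = {a - a' : a, a' ∈ A}; |A| = 6.
Bounds: 2|A|-1 ≤ |A - A| ≤ |A|² - |A| + 1, i.e. 11 ≤ |A - A| ≤ 31.
Note: 0 ∈ A - A always (from a - a). The set is symmetric: if d ∈ A - A then -d ∈ A - A.
Enumerate nonzero differences d = a - a' with a > a' (then include -d):
Positive differences: {1, 3, 4, 5, 7, 8, 9, 12, 13, 16, 17}
Full difference set: {0} ∪ (positive diffs) ∪ (negative diffs).
|A - A| = 1 + 2·11 = 23 (matches direct enumeration: 23).

|A - A| = 23


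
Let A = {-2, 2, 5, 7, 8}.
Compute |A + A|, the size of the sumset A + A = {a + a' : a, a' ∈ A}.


A + A = {a + a' : a, a' ∈ A}; |A| = 5.
General bounds: 2|A| - 1 ≤ |A + A| ≤ |A|(|A|+1)/2, i.e. 9 ≤ |A + A| ≤ 15.
Lower bound 2|A|-1 is attained iff A is an arithmetic progression.
Enumerate sums a + a' for a ≤ a' (symmetric, so this suffices):
a = -2: -2+-2=-4, -2+2=0, -2+5=3, -2+7=5, -2+8=6
a = 2: 2+2=4, 2+5=7, 2+7=9, 2+8=10
a = 5: 5+5=10, 5+7=12, 5+8=13
a = 7: 7+7=14, 7+8=15
a = 8: 8+8=16
Distinct sums: {-4, 0, 3, 4, 5, 6, 7, 9, 10, 12, 13, 14, 15, 16}
|A + A| = 14

|A + A| = 14


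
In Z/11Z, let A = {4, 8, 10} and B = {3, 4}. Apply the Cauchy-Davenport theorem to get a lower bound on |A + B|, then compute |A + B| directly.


Cauchy-Davenport: |A + B| ≥ min(p, |A| + |B| - 1) for A, B nonempty in Z/pZ.
|A| = 3, |B| = 2, p = 11.
CD lower bound = min(11, 3 + 2 - 1) = min(11, 4) = 4.
Compute A + B mod 11 directly:
a = 4: 4+3=7, 4+4=8
a = 8: 8+3=0, 8+4=1
a = 10: 10+3=2, 10+4=3
A + B = {0, 1, 2, 3, 7, 8}, so |A + B| = 6.
Verify: 6 ≥ 4? Yes ✓.

CD lower bound = 4, actual |A + B| = 6.
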